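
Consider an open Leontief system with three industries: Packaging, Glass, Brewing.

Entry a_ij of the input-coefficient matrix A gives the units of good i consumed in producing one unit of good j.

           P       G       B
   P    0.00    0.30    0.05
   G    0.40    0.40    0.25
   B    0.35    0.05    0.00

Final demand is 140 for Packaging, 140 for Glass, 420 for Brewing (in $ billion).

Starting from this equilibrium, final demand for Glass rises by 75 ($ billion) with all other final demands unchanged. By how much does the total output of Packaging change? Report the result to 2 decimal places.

Δx_P = 52.79

I − A =
  [   1.00    -0.30    -0.05]
  [  -0.40     0.60    -0.25]
  [  -0.35    -0.05     1.00]
Cofactors of I−A, C_ij = (−1)^(i+j)·(minor ij) (rows/columns in the sector order above):
  C_11 = (0.60)(1.00) − (-0.25)(-0.05) = 0.5875
  C_12 = −[(-0.40)(1.00) − (-0.25)(-0.35)] = 0.4875
  C_13 = (-0.40)(-0.05) − (0.60)(-0.35) = 0.2300
  C_21 = −[(-0.30)(1.00) − (-0.05)(-0.05)] = 0.3025
  C_22 = (1.00)(1.00) − (-0.05)(-0.35) = 0.9825
  C_23 = −[(1.00)(-0.05) − (-0.30)(-0.35)] = 0.1550
  C_31 = (-0.30)(-0.25) − (-0.05)(0.60) = 0.1050
  C_32 = −[(1.00)(-0.25) − (-0.05)(-0.40)] = 0.2700
  C_33 = (1.00)(0.60) − (-0.30)(-0.40) = 0.4800
det(I−A) = Σ_j (I−A)_1j·C_1j = (1.00)(0.5875) + (-0.30)(0.4875) + (-0.05)(0.2300) = 0.42975
adj(I−A) = Cᵀ =
  [ 0.5875   0.3025   0.1050]
  [ 0.4875   0.9825   0.2700]
  [ 0.2300   0.1550   0.4800]
(I − A)⁻¹ = adj(I−A) / det(I−A) ≈
  [   1.3671     0.7039     0.2443]
  [   1.1344     2.2862     0.6283]
  [   0.5352     0.3607     1.1169]
Δx = (I − A)⁻¹ Δd with Δd having +75 in the Glass component and 0 elsewhere.
So Δx_P = L_PG · (+75), where L_PG = adj(I−A)_PG / det(I−A) = 0.3025 / 0.42975.
Δx_P = 0.3025 × (+75) / 0.42975 = 22.6875 / 0.42975 ≈ 52.79.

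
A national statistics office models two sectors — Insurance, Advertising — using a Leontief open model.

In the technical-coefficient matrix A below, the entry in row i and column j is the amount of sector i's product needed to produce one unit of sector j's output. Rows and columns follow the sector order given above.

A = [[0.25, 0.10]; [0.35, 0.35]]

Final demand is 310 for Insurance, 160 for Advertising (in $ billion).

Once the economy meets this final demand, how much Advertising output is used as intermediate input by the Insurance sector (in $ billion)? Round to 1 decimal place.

I − A =
  [   0.75    -0.10]
  [  -0.35     0.65]
det(I−A) = (0.75)(0.65) − (-0.10)(-0.35) = 0.4525
adj(I−A) = [[0.65, 0.10], [0.35, 0.75]]
(I − A)⁻¹ = adj(I−A) / det(I−A) ≈
  [   1.4365     0.2210]
  [   0.7735     1.6575]
First solve x = (I − A)⁻¹ d = adj(I−A)·d / det(I−A); in particular x_I = (0.65·310 + 0.10·160) / 0.4525 = 217.50 / 0.4525 ≈ 480.663.
Intermediate flow from A to I: z_AI = a_AI · x_I = 0.35 × 217.50 / 0.4525 = 76.125 / 0.4525 ≈ 168.2.

z_AI = 168.2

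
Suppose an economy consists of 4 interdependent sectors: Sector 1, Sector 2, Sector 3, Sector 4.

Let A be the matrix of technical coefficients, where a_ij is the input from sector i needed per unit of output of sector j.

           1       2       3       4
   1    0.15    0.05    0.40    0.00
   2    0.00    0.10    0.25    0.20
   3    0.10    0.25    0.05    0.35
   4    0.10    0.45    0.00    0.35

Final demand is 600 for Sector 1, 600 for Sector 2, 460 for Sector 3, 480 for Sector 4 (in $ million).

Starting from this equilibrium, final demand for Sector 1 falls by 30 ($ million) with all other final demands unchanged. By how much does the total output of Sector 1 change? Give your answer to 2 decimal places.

Δx_1 = -39.67

I − A =
  [   0.85    -0.05    -0.40     0.00]
  [   0.00     0.90    -0.25    -0.20]
  [  -0.10    -0.25     0.95    -0.35]
  [  -0.10    -0.45     0.00     0.65]
Compute the cofactors C_ij = (−1)^(i+j)·(3×3 minor ij) of I−A; the adjugate is their transpose:
adj(I−A) = Cᵀ =
  [ 0.390250   0.158875   0.206125   0.159875]
  [ 0.044000   0.484875   0.146125   0.227875]
  [ 0.086000   0.277000   0.419750   0.311250]
  [ 0.090500   0.360125   0.132875   0.636375]
det(I−A) = Σ_j (I−A)_1j·C_1j = (0.85)(0.390250) + (-0.05)(0.044000) + (-0.40)(0.086000) + (0.00)(0.090500) = 0.2951125
(I − A)⁻¹ = adj(I−A) / det(I−A) ≈
  [   1.3224     0.5384     0.6985     0.5417]
  [   0.1491     1.6430     0.4952     0.7722]
  [   0.2914     0.9386     1.4223     1.0547]
  [   0.3067     1.2203     0.4503     2.1564]
Δx = (I − A)⁻¹ Δd with Δd having -30 in the Sector 1 component and 0 elsewhere.
So Δx_1 = L_11 · (-30), where L_11 = adj(I−A)_11 / det(I−A) = 0.390250 / 0.2951125.
Δx_1 = 0.390250 × (-30) / 0.2951125 = -11.7075 / 0.2951125 ≈ -39.67.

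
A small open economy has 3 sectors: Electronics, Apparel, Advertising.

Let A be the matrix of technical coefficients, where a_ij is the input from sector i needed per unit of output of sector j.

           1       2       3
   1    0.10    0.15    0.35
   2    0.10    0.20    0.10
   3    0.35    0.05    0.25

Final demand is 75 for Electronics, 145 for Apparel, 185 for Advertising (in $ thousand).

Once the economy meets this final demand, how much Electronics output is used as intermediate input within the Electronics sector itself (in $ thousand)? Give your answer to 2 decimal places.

z_11 = 28.16

I − A =
  [   0.90    -0.15    -0.35]
  [  -0.10     0.80    -0.10]
  [  -0.35    -0.05     0.75]
Cofactors of I−A, C_ij = (−1)^(i+j)·(minor ij) (rows/columns in the sector order above):
  C_11 = (0.80)(0.75) − (-0.10)(-0.05) = 0.5950
  C_12 = −[(-0.10)(0.75) − (-0.10)(-0.35)] = 0.1100
  C_13 = (-0.10)(-0.05) − (0.80)(-0.35) = 0.2850
  C_21 = −[(-0.15)(0.75) − (-0.35)(-0.05)] = 0.1300
  C_22 = (0.90)(0.75) − (-0.35)(-0.35) = 0.5525
  C_23 = −[(0.90)(-0.05) − (-0.15)(-0.35)] = 0.0975
  C_31 = (-0.15)(-0.10) − (-0.35)(0.80) = 0.2950
  C_32 = −[(0.90)(-0.10) − (-0.35)(-0.10)] = 0.1250
  C_33 = (0.90)(0.80) − (-0.15)(-0.10) = 0.7050
det(I−A) = Σ_j (I−A)_1j·C_1j = (0.90)(0.5950) + (-0.15)(0.1100) + (-0.35)(0.2850) = 0.41925
adj(I−A) = Cᵀ =
  [ 0.5950   0.1300   0.2950]
  [ 0.1100   0.5525   0.1250]
  [ 0.2850   0.0975   0.7050]
(I − A)⁻¹ = adj(I−A) / det(I−A) ≈
  [   1.4192     0.3101     0.7036]
  [   0.2624     1.3178     0.2982]
  [   0.6798     0.2326     1.6816]
First solve x = (I − A)⁻¹ d = adj(I−A)·d / det(I−A); in particular x_1 = (0.5950·75 + 0.1300·145 + 0.2950·185) / 0.41925 = 118.05 / 0.41925 ≈ 281.5742.
Intermediate flow from 1 to 1: z_11 = a_11 · x_1 = 0.10 × 118.05 / 0.41925 = 11.805 / 0.41925 ≈ 28.16.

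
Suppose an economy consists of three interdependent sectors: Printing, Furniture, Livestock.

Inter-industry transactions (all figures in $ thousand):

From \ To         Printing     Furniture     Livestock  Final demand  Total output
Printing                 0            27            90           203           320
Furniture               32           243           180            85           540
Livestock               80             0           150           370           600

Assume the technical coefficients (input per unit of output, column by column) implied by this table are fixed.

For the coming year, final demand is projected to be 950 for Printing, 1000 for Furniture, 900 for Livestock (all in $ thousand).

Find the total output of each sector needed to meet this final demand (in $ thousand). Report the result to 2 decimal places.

Technical coefficients a_ij = z_ij / X_j:
  a_PP = 0/320 = 0.00, a_FP = 32/320 = 0.10, a_LP = 80/320 = 0.25
  a_PF = 27/540 = 0.05, a_FF = 243/540 = 0.45, a_LF = 0/540 = 0.00
  a_PL = 90/600 = 0.15, a_FL = 180/600 = 0.30, a_LL = 150/600 = 0.25
I − A =
  [   1.00    -0.05    -0.15]
  [  -0.10     0.55    -0.30]
  [  -0.25     0.00     0.75]
Cofactors of I−A, C_ij = (−1)^(i+j)·(minor ij) (rows/columns in the sector order above):
  C_11 = (0.55)(0.75) − (-0.30)(0.00) = 0.4125
  C_12 = −[(-0.10)(0.75) − (-0.30)(-0.25)] = 0.1500
  C_13 = (-0.10)(0.00) − (0.55)(-0.25) = 0.1375
  C_21 = −[(-0.05)(0.75) − (-0.15)(0.00)] = 0.0375
  C_22 = (1.00)(0.75) − (-0.15)(-0.25) = 0.7125
  C_23 = −[(1.00)(0.00) − (-0.05)(-0.25)] = 0.0125
  C_31 = (-0.05)(-0.30) − (-0.15)(0.55) = 0.0975
  C_32 = −[(1.00)(-0.30) − (-0.15)(-0.10)] = 0.3150
  C_33 = (1.00)(0.55) − (-0.05)(-0.10) = 0.5450
det(I−A) = Σ_j (I−A)_1j·C_1j = (1.00)(0.4125) + (-0.05)(0.1500) + (-0.15)(0.1375) = 0.384375
adj(I−A) = Cᵀ =
  [ 0.4125   0.0375   0.0975]
  [ 0.1500   0.7125   0.3150]
  [ 0.1375   0.0125   0.5450]
(I − A)⁻¹ = adj(I−A) / det(I−A) ≈
  [   1.0732     0.0976     0.2537]
  [   0.3902     1.8537     0.8195]
  [   0.3577     0.0325     1.4179]
x = (I − A)⁻¹ d = adj(I−A)·d / det(I−A), with det(I−A) = 0.384375:
  x_P = (0.4125·950 + 0.0375·1000 + 0.0975·900) / 0.384375 = 517.125 / 0.384375 ≈ 1345.37
  x_F = (0.1500·950 + 0.7125·1000 + 0.3150·900) / 0.384375 = 1138.50 / 0.384375 ≈ 2961.95
  x_L = (0.1375·950 + 0.0125·1000 + 0.5450·900) / 0.384375 = 633.625 / 0.384375 ≈ 1648.46

x_P = 1345.37, x_F = 2961.95, x_L = 1648.46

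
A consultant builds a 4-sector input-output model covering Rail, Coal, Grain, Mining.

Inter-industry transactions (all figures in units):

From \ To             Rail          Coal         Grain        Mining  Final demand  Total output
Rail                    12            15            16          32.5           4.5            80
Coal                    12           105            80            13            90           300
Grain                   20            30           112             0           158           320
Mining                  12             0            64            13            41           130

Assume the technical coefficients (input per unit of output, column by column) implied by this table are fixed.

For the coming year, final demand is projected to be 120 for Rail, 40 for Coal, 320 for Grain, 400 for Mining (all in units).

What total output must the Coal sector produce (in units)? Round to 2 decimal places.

Technical coefficients a_ij = z_ij / X_j:
  a_RR = 12/80 = 0.15, a_CR = 12/80 = 0.15, a_GR = 20/80 = 0.25, a_MR = 12/80 = 0.15
  a_RC = 15/300 = 0.05, a_CC = 105/300 = 0.35, a_GC = 30/300 = 0.10, a_MC = 0/300 = 0.00
  a_RG = 16/320 = 0.05, a_CG = 80/320 = 0.25, a_GG = 112/320 = 0.35, a_MG = 64/320 = 0.20
  a_RM = 32.5/130 = 0.25, a_CM = 13/130 = 0.10, a_GM = 0/130 = 0.00, a_MM = 13/130 = 0.10
I − A =
  [   0.85    -0.05    -0.05    -0.25]
  [  -0.15     0.65    -0.25    -0.10]
  [  -0.25    -0.10     0.65     0.00]
  [  -0.15     0.00    -0.20     0.90]
Compute the cofactors C_ij = (−1)^(i+j)·(3×3 minor ij) of I−A; the adjugate is their transpose:
adj(I−A) = Cᵀ =
  [ 0.355750   0.038750   0.074000   0.103125]
  [ 0.158750   0.449125   0.213875   0.094000]
  [ 0.161250   0.084000   0.465375   0.054125]
  [ 0.095125   0.025125   0.115750   0.321000]
det(I−A) = Σ_j (I−A)_1j·C_1j = (0.85)(0.355750) + (-0.05)(0.158750) + (-0.05)(0.161250) + (-0.25)(0.095125) = 0.26260625
(I − A)⁻¹ = adj(I−A) / det(I−A) ≈
  [   1.3547     0.1476     0.2818     0.3927]
  [   0.6045     1.7103     0.8144     0.3580]
  [   0.6140     0.3199     1.7721     0.2061]
  [   0.3622     0.0957     0.4408     1.2224]
x = (I − A)⁻¹ d = adj(I−A)·d / det(I−A), with det(I−A) = 0.26260625:
  x_R = (0.355750·120 + 0.038750·40 + 0.074000·320 + 0.103125·400) / 0.26260625 = 109.17 / 0.26260625 ≈ 415.72
  x_C = (0.158750·120 + 0.449125·40 + 0.213875·320 + 0.094000·400) / 0.26260625 = 143.055 / 0.26260625 ≈ 544.75
  x_G = (0.161250·120 + 0.084000·40 + 0.465375·320 + 0.054125·400) / 0.26260625 = 193.28 / 0.26260625 ≈ 736.01
  x_M = (0.095125·120 + 0.025125·40 + 0.115750·320 + 0.321000·400) / 0.26260625 = 177.86 / 0.26260625 ≈ 677.29

x_C = 544.75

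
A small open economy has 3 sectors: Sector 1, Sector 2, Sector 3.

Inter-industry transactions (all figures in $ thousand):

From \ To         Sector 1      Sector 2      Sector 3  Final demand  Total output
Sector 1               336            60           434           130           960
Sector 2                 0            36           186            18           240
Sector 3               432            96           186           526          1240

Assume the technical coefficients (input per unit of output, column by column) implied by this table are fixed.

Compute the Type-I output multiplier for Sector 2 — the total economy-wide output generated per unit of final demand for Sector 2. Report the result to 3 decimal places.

m_2 = 4.002

Technical coefficients a_ij = z_ij / X_j:
  a_11 = 336/960 = 0.35, a_21 = 0/960 = 0.00, a_31 = 432/960 = 0.45
  a_12 = 60/240 = 0.25, a_22 = 36/240 = 0.15, a_32 = 96/240 = 0.40
  a_13 = 434/1240 = 0.35, a_23 = 186/1240 = 0.15, a_33 = 186/1240 = 0.15
I − A =
  [   0.65    -0.25    -0.35]
  [   0.00     0.85    -0.15]
  [  -0.45    -0.40     0.85]
Cofactors of I−A, C_ij = (−1)^(i+j)·(minor ij) (rows/columns in the sector order above):
  C_11 = (0.85)(0.85) − (-0.15)(-0.40) = 0.6625
  C_12 = −[(0.00)(0.85) − (-0.15)(-0.45)] = 0.0675
  C_13 = (0.00)(-0.40) − (0.85)(-0.45) = 0.3825
  C_21 = −[(-0.25)(0.85) − (-0.35)(-0.40)] = 0.3525
  C_22 = (0.65)(0.85) − (-0.35)(-0.45) = 0.3950
  C_23 = −[(0.65)(-0.40) − (-0.25)(-0.45)] = 0.3725
  C_31 = (-0.25)(-0.15) − (-0.35)(0.85) = 0.3350
  C_32 = −[(0.65)(-0.15) − (-0.35)(0.00)] = 0.0975
  C_33 = (0.65)(0.85) − (-0.25)(0.00) = 0.5525
det(I−A) = Σ_j (I−A)_1j·C_1j = (0.65)(0.6625) + (-0.25)(0.0675) + (-0.35)(0.3825) = 0.279875
adj(I−A) = Cᵀ =
  [ 0.6625   0.3525   0.3350]
  [ 0.0675   0.3950   0.0975]
  [ 0.3825   0.3725   0.5525]
(I − A)⁻¹ = adj(I−A) / det(I−A) ≈
  [   2.3671     1.2595     1.1970]
  [   0.2412     1.4113     0.3484]
  [   1.3667     1.3310     1.9741]
The output multiplier for sector j is the column-j sum of the Leontief inverse (I − A)⁻¹ = adj(I−A) / det(I−A).
Column 2 of adj(I−A): (0.3525, 0.3950, 0.3725); det(I−A) = 0.279875.
m_2 = (0.3525 + 0.3950 + 0.3725) / 0.279875 = 1.12 / 0.279875 ≈ 4.002.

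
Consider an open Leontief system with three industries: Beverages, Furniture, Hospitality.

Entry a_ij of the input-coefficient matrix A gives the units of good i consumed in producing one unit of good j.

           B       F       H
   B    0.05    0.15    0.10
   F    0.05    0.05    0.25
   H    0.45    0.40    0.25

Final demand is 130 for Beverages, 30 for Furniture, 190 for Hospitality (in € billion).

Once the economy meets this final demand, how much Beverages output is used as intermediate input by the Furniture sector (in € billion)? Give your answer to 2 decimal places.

I − A =
  [   0.95    -0.15    -0.10]
  [  -0.05     0.95    -0.25]
  [  -0.45    -0.40     0.75]
Cofactors of I−A, C_ij = (−1)^(i+j)·(minor ij) (rows/columns in the sector order above):
  C_11 = (0.95)(0.75) − (-0.25)(-0.40) = 0.6125
  C_12 = −[(-0.05)(0.75) − (-0.25)(-0.45)] = 0.1500
  C_13 = (-0.05)(-0.40) − (0.95)(-0.45) = 0.4475
  C_21 = −[(-0.15)(0.75) − (-0.10)(-0.40)] = 0.1525
  C_22 = (0.95)(0.75) − (-0.10)(-0.45) = 0.6675
  C_23 = −[(0.95)(-0.40) − (-0.15)(-0.45)] = 0.4475
  C_31 = (-0.15)(-0.25) − (-0.10)(0.95) = 0.1325
  C_32 = −[(0.95)(-0.25) − (-0.10)(-0.05)] = 0.2425
  C_33 = (0.95)(0.95) − (-0.15)(-0.05) = 0.8950
det(I−A) = Σ_j (I−A)_1j·C_1j = (0.95)(0.6125) + (-0.15)(0.1500) + (-0.10)(0.4475) = 0.514625
adj(I−A) = Cᵀ =
  [ 0.6125   0.1525   0.1325]
  [ 0.1500   0.6675   0.2425]
  [ 0.4475   0.4475   0.8950]
(I − A)⁻¹ = adj(I−A) / det(I−A) ≈
  [   1.1902     0.2963     0.2575]
  [   0.2915     1.2971     0.4712]
  [   0.8696     0.8696     1.7391]
First solve x = (I − A)⁻¹ d = adj(I−A)·d / det(I−A); in particular x_F = (0.1500·130 + 0.6675·30 + 0.2425·190) / 0.514625 = 85.60 / 0.514625 ≈ 166.3347.
Intermediate flow from B to F: z_BF = a_BF · x_F = 0.15 × 85.60 / 0.514625 = 12.84 / 0.514625 ≈ 24.95.

z_BF = 24.95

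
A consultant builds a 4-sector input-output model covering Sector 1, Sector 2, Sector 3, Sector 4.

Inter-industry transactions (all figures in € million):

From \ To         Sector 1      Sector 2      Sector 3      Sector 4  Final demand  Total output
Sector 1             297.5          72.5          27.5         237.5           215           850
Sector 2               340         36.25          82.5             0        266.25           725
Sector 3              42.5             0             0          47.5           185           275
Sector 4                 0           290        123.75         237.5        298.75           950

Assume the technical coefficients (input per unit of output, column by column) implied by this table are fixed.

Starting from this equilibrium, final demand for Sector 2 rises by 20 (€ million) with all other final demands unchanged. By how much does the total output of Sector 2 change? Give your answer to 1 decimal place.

Technical coefficients a_ij = z_ij / X_j:
  a_11 = 297.5/850 = 0.35, a_21 = 340/850 = 0.40, a_31 = 42.5/850 = 0.05, a_41 = 0/850 = 0.00
  a_12 = 72.5/725 = 0.10, a_22 = 36.25/725 = 0.05, a_32 = 0/725 = 0.00, a_42 = 290/725 = 0.40
  a_13 = 27.5/275 = 0.10, a_23 = 82.5/275 = 0.30, a_33 = 0/275 = 0.00, a_43 = 123.75/275 = 0.45
  a_14 = 237.5/950 = 0.25, a_24 = 0/950 = 0.00, a_34 = 47.5/950 = 0.05, a_44 = 237.5/950 = 0.25
I − A =
  [   0.65    -0.10    -0.10    -0.25]
  [  -0.40     0.95    -0.30     0.00]
  [  -0.05     0.00     1.00    -0.05]
  [   0.00    -0.40    -0.45     0.75]
Compute the cofactors C_ij = (−1)^(i+j)·(3×3 minor ij) of I−A; the adjugate is their transpose:
adj(I−A) = Cᵀ =
  [ 0.685125   0.174750   0.230625   0.243750]
  [ 0.302250   0.463500   0.221250   0.115500]
  [ 0.043625   0.021750   0.393125   0.040750]
  [ 0.187375   0.260250   0.353875   0.571250]
det(I−A) = Σ_j (I−A)_1j·C_1j = (0.65)(0.685125) + (-0.10)(0.302250) + (-0.10)(0.043625) + (-0.25)(0.187375) = 0.3639
(I − A)⁻¹ = adj(I−A) / det(I−A) ≈
  [   1.8827     0.4802     0.6338     0.6698]
  [   0.8306     1.2737     0.6080     0.3174]
  [   0.1199     0.0598     1.0803     0.1120]
  [   0.5149     0.7152     0.9725     1.5698]
Δx = (I − A)⁻¹ Δd with Δd having +20 in the Sector 2 component and 0 elsewhere.
So Δx_2 = L_22 · (+20), where L_22 = adj(I−A)_22 / det(I−A) = 0.463500 / 0.3639.
Δx_2 = 0.463500 × (+20) / 0.3639 = 9.27 / 0.3639 ≈ 25.5.

Δx_2 = 25.5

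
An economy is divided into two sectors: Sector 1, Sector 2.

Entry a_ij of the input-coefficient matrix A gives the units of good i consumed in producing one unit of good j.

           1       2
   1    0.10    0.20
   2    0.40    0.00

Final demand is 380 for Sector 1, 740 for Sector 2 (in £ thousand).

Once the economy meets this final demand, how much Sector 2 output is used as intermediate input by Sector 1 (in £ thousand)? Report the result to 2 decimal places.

I − A =
  [   0.90    -0.20]
  [  -0.40     1.00]
det(I−A) = (0.90)(1.00) − (-0.20)(-0.40) = 0.8200
adj(I−A) = [[1.00, 0.20], [0.40, 0.90]]
(I − A)⁻¹ = adj(I−A) / det(I−A) ≈
  [   1.2195     0.2439]
  [   0.4878     1.0976]
First solve x = (I − A)⁻¹ d = adj(I−A)·d / det(I−A); in particular x_1 = (1.00·380 + 0.20·740) / 0.8200 = 528.00 / 0.8200 ≈ 643.9024.
Intermediate flow from 2 to 1: z_21 = a_21 · x_1 = 0.40 × 528.00 / 0.8200 = 211.20 / 0.8200 ≈ 257.56.

z_21 = 257.56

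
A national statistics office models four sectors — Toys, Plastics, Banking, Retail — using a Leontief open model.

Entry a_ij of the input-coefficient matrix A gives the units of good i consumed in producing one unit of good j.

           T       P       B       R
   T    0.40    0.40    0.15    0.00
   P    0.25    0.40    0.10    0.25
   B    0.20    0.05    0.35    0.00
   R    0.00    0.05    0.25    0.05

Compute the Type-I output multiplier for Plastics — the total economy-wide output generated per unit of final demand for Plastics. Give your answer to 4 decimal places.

I − A =
  [   0.60    -0.40    -0.15     0.00]
  [  -0.25     0.60    -0.10    -0.25]
  [  -0.20    -0.05     0.65     0.00]
  [   0.00    -0.05    -0.25     0.95]
Compute the cofactors C_ij = (−1)^(i+j)·(3×3 minor ij) of I−A; the adjugate is their transpose:
adj(I−A) = Cᵀ =
  [ 0.354500   0.254125   0.146625   0.066875]
  [ 0.185875   0.342000   0.130125   0.090000]
  [ 0.123375   0.104500   0.239500   0.027500]
  [ 0.042250   0.045500   0.069875   0.138125]
det(I−A) = Σ_j (I−A)_1j·C_1j = (0.60)(0.354500) + (-0.40)(0.185875) + (-0.15)(0.123375) + (0.00)(0.042250) = 0.11984375
(I − A)⁻¹ = adj(I−A) / det(I−A) ≈
  [   2.95802     2.12047     1.22347     0.55802]
  [   1.55098     2.85372     1.08579     0.75098]
  [   1.02947     0.87197     1.99844     0.22947]
  [   0.35254     0.37966     0.58305     1.15254]
The output multiplier for sector j is the column-j sum of the Leontief inverse (I − A)⁻¹ = adj(I−A) / det(I−A).
Column P of adj(I−A): (0.254125, 0.342000, 0.104500, 0.045500); det(I−A) = 0.11984375.
m_P = (0.254125 + 0.342000 + 0.104500 + 0.045500) / 0.11984375 = 0.746125 / 0.11984375 ≈ 6.2258.

m_P = 6.2258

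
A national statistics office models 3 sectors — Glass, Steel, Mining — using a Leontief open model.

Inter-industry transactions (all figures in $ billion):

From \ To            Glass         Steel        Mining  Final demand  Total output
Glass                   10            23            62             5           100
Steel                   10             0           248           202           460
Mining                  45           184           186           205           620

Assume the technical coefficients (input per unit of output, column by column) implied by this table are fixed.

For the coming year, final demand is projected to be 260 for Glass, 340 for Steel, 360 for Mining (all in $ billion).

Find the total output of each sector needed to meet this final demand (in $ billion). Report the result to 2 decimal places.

x_1 = 492.58, x_2 = 935.45, x_3 = 1365.49

Technical coefficients a_ij = z_ij / X_j:
  a_11 = 10/100 = 0.10, a_21 = 10/100 = 0.10, a_31 = 45/100 = 0.45
  a_12 = 23/460 = 0.05, a_22 = 0/460 = 0.00, a_32 = 184/460 = 0.40
  a_13 = 62/620 = 0.10, a_23 = 248/620 = 0.40, a_33 = 186/620 = 0.30
I − A =
  [   0.90    -0.05    -0.10]
  [  -0.10     1.00    -0.40]
  [  -0.45    -0.40     0.70]
Cofactors of I−A, C_ij = (−1)^(i+j)·(minor ij) (rows/columns in the sector order above):
  C_11 = (1.00)(0.70) − (-0.40)(-0.40) = 0.5400
  C_12 = −[(-0.10)(0.70) − (-0.40)(-0.45)] = 0.2500
  C_13 = (-0.10)(-0.40) − (1.00)(-0.45) = 0.4900
  C_21 = −[(-0.05)(0.70) − (-0.10)(-0.40)] = 0.0750
  C_22 = (0.90)(0.70) − (-0.10)(-0.45) = 0.5850
  C_23 = −[(0.90)(-0.40) − (-0.05)(-0.45)] = 0.3825
  C_31 = (-0.05)(-0.40) − (-0.10)(1.00) = 0.1200
  C_32 = −[(0.90)(-0.40) − (-0.10)(-0.10)] = 0.3700
  C_33 = (0.90)(1.00) − (-0.05)(-0.10) = 0.8950
det(I−A) = Σ_j (I−A)_1j·C_1j = (0.90)(0.5400) + (-0.05)(0.2500) + (-0.10)(0.4900) = 0.4245
adj(I−A) = Cᵀ =
  [ 0.5400   0.0750   0.1200]
  [ 0.2500   0.5850   0.3700]
  [ 0.4900   0.3825   0.8950]
(I − A)⁻¹ = adj(I−A) / det(I−A) ≈
  [   1.2721     0.1767     0.2827]
  [   0.5889     1.3781     0.8716]
  [   1.1543     0.9011     2.1084]
x = (I − A)⁻¹ d = adj(I−A)·d / det(I−A), with det(I−A) = 0.4245:
  x_1 = (0.5400·260 + 0.0750·340 + 0.1200·360) / 0.4245 = 209.10 / 0.4245 ≈ 492.58
  x_2 = (0.2500·260 + 0.5850·340 + 0.3700·360) / 0.4245 = 397.10 / 0.4245 ≈ 935.45
  x_3 = (0.4900·260 + 0.3825·340 + 0.8950·360) / 0.4245 = 579.65 / 0.4245 ≈ 1365.49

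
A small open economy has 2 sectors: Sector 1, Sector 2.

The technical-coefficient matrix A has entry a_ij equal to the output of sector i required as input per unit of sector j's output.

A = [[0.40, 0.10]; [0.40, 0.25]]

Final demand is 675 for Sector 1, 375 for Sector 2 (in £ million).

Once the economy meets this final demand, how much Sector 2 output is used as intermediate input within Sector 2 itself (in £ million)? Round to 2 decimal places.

I − A =
  [   0.60    -0.10]
  [  -0.40     0.75]
det(I−A) = (0.60)(0.75) − (-0.10)(-0.40) = 0.4100
adj(I−A) = [[0.75, 0.10], [0.40, 0.60]]
(I − A)⁻¹ = adj(I−A) / det(I−A) ≈
  [   1.8293     0.2439]
  [   0.9756     1.4634]
First solve x = (I − A)⁻¹ d = adj(I−A)·d / det(I−A); in particular x_2 = (0.40·675 + 0.60·375) / 0.4100 = 495.00 / 0.4100 ≈ 1207.3171.
Intermediate flow from 2 to 2: z_22 = a_22 · x_2 = 0.25 × 495.00 / 0.4100 = 123.75 / 0.4100 ≈ 301.83.

z_22 = 301.83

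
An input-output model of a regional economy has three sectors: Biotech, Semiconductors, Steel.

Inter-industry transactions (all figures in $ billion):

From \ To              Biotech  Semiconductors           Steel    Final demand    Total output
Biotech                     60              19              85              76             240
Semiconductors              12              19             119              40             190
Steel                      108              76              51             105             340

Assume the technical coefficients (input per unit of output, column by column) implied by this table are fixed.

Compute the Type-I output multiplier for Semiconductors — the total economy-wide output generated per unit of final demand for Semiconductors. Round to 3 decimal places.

Technical coefficients a_ij = z_ij / X_j:
  a_11 = 60/240 = 0.25, a_21 = 12/240 = 0.05, a_31 = 108/240 = 0.45
  a_12 = 19/190 = 0.10, a_22 = 19/190 = 0.10, a_32 = 76/190 = 0.40
  a_13 = 85/340 = 0.25, a_23 = 119/340 = 0.35, a_33 = 51/340 = 0.15
I − A =
  [   0.75    -0.10    -0.25]
  [  -0.05     0.90    -0.35]
  [  -0.45    -0.40     0.85]
Cofactors of I−A, C_ij = (−1)^(i+j)·(minor ij) (rows/columns in the sector order above):
  C_11 = (0.90)(0.85) − (-0.35)(-0.40) = 0.6250
  C_12 = −[(-0.05)(0.85) − (-0.35)(-0.45)] = 0.2000
  C_13 = (-0.05)(-0.40) − (0.90)(-0.45) = 0.4250
  C_21 = −[(-0.10)(0.85) − (-0.25)(-0.40)] = 0.1850
  C_22 = (0.75)(0.85) − (-0.25)(-0.45) = 0.5250
  C_23 = −[(0.75)(-0.40) − (-0.10)(-0.45)] = 0.3450
  C_31 = (-0.10)(-0.35) − (-0.25)(0.90) = 0.2600
  C_32 = −[(0.75)(-0.35) − (-0.25)(-0.05)] = 0.2750
  C_33 = (0.75)(0.90) − (-0.10)(-0.05) = 0.6700
det(I−A) = Σ_j (I−A)_1j·C_1j = (0.75)(0.6250) + (-0.10)(0.2000) + (-0.25)(0.4250) = 0.3425
adj(I−A) = Cᵀ =
  [ 0.6250   0.1850   0.2600]
  [ 0.2000   0.5250   0.2750]
  [ 0.4250   0.3450   0.6700]
(I − A)⁻¹ = adj(I−A) / det(I−A) ≈
  [   1.8248     0.5401     0.7591]
  [   0.5839     1.5328     0.8029]
  [   1.2409     1.0073     1.9562]
The output multiplier for sector j is the column-j sum of the Leontief inverse (I − A)⁻¹ = adj(I−A) / det(I−A).
Column 2 of adj(I−A): (0.1850, 0.5250, 0.3450); det(I−A) = 0.3425.
m_2 = (0.1850 + 0.5250 + 0.3450) / 0.3425 = 1.055 / 0.3425 ≈ 3.080.

m_2 = 3.080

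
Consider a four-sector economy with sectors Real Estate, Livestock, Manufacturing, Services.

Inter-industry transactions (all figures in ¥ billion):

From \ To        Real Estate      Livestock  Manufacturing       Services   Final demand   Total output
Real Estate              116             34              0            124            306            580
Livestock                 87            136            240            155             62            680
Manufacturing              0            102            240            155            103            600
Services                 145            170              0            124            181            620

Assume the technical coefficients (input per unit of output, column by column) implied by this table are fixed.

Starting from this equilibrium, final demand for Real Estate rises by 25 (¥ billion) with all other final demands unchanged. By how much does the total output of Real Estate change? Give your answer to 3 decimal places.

Δx_1 = 36.647

Technical coefficients a_ij = z_ij / X_j:
  a_11 = 116/580 = 0.20, a_21 = 87/580 = 0.15, a_31 = 0/580 = 0.00, a_41 = 145/580 = 0.25
  a_12 = 34/680 = 0.05, a_22 = 136/680 = 0.20, a_32 = 102/680 = 0.15, a_42 = 170/680 = 0.25
  a_13 = 0/600 = 0.00, a_23 = 240/600 = 0.40, a_33 = 240/600 = 0.40, a_43 = 0/600 = 0.00
  a_14 = 124/620 = 0.20, a_24 = 155/620 = 0.25, a_34 = 155/620 = 0.25, a_44 = 124/620 = 0.20
I − A =
  [   0.80    -0.05     0.00    -0.20]
  [  -0.15     0.80    -0.40    -0.25]
  [   0.00    -0.15     0.60    -0.25]
  [  -0.25    -0.25     0.00     0.80]
Compute the cofactors C_ij = (−1)^(i+j)·(3×3 minor ij) of I−A; the adjugate is their transpose:
adj(I−A) = Cᵀ =
  [ 0.273500   0.054000   0.036000   0.096500]
  [ 0.134500   0.354000   0.236000   0.218000]
  [ 0.086750   0.141625   0.405375   0.192625]
  [ 0.127500   0.127500   0.085000   0.331500]
det(I−A) = Σ_j (I−A)_1j·C_1j = (0.80)(0.273500) + (-0.05)(0.134500) + (0.00)(0.086750) + (-0.20)(0.127500) = 0.186575
(I − A)⁻¹ = adj(I−A) / det(I−A) ≈
  [   1.4659     0.2894     0.1930     0.5172]
  [   0.7209     1.8974     1.2649     1.1684]
  [   0.4650     0.7591     2.1727     1.0324]
  [   0.6834     0.6834     0.4556     1.7768]
Δx = (I − A)⁻¹ Δd with Δd having +25 in the Real Estate component and 0 elsewhere.
So Δx_1 = L_11 · (+25), where L_11 = adj(I−A)_11 / det(I−A) = 0.273500 / 0.186575.
Δx_1 = 0.273500 × (+25) / 0.186575 = 6.8375 / 0.186575 ≈ 36.647.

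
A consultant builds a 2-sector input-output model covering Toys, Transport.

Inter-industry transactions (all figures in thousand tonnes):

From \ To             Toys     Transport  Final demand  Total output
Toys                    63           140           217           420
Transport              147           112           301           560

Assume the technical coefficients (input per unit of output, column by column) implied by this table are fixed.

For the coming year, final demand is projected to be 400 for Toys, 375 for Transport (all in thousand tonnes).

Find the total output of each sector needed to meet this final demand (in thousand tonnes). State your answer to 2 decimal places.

x_1 = 698.31, x_2 = 774.26

Technical coefficients a_ij = z_ij / X_j:
  a_11 = 63/420 = 0.15, a_21 = 147/420 = 0.35
  a_12 = 140/560 = 0.25, a_22 = 112/560 = 0.20
I − A =
  [   0.85    -0.25]
  [  -0.35     0.80]
det(I−A) = (0.85)(0.80) − (-0.25)(-0.35) = 0.5925
adj(I−A) = [[0.80, 0.25], [0.35, 0.85]]
(I − A)⁻¹ = adj(I−A) / det(I−A) ≈
  [   1.3502     0.4219]
  [   0.5907     1.4346]
x = (I − A)⁻¹ d = adj(I−A)·d / det(I−A), with det(I−A) = 0.5925:
  x_1 = (0.80·400 + 0.25·375) / 0.5925 = 413.75 / 0.5925 ≈ 698.31
  x_2 = (0.35·400 + 0.85·375) / 0.5925 = 458.75 / 0.5925 ≈ 774.26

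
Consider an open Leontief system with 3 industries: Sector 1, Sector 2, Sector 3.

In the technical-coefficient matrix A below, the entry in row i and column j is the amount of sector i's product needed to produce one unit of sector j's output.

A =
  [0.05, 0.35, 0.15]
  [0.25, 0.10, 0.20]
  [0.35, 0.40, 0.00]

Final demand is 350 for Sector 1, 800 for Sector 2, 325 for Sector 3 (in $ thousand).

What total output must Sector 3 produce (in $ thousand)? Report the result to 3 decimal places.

I − A =
  [   0.95    -0.35    -0.15]
  [  -0.25     0.90    -0.20]
  [  -0.35    -0.40     1.00]
Cofactors of I−A, C_ij = (−1)^(i+j)·(minor ij) (rows/columns in the sector order above):
  C_11 = (0.90)(1.00) − (-0.20)(-0.40) = 0.8200
  C_12 = −[(-0.25)(1.00) − (-0.20)(-0.35)] = 0.3200
  C_13 = (-0.25)(-0.40) − (0.90)(-0.35) = 0.4150
  C_21 = −[(-0.35)(1.00) − (-0.15)(-0.40)] = 0.4100
  C_22 = (0.95)(1.00) − (-0.15)(-0.35) = 0.8975
  C_23 = −[(0.95)(-0.40) − (-0.35)(-0.35)] = 0.5025
  C_31 = (-0.35)(-0.20) − (-0.15)(0.90) = 0.2050
  C_32 = −[(0.95)(-0.20) − (-0.15)(-0.25)] = 0.2275
  C_33 = (0.95)(0.90) − (-0.35)(-0.25) = 0.7675
det(I−A) = Σ_j (I−A)_1j·C_1j = (0.95)(0.8200) + (-0.35)(0.3200) + (-0.15)(0.4150) = 0.60475
adj(I−A) = Cᵀ =
  [ 0.8200   0.4100   0.2050]
  [ 0.3200   0.8975   0.2275]
  [ 0.4150   0.5025   0.7675]
(I − A)⁻¹ = adj(I−A) / det(I−A) ≈
  [   1.3559     0.6780     0.3390]
  [   0.5291     1.4841     0.3762]
  [   0.6862     0.8309     1.2691]
x = (I − A)⁻¹ d = adj(I−A)·d / det(I−A), with det(I−A) = 0.60475:
  x_1 = (0.8200·350 + 0.4100·800 + 0.2050·325) / 0.60475 = 681.625 / 0.60475 ≈ 1127.119
  x_2 = (0.3200·350 + 0.8975·800 + 0.2275·325) / 0.60475 = 903.9375 / 0.60475 ≈ 1494.729
  x_3 = (0.4150·350 + 0.5025·800 + 0.7675·325) / 0.60475 = 796.6875 / 0.60475 ≈ 1317.383

x_3 = 1317.383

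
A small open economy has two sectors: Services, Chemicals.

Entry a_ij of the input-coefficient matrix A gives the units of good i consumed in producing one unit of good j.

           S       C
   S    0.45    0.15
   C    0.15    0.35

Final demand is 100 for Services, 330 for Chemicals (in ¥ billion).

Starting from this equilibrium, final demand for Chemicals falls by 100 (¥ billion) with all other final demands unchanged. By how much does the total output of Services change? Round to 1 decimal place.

Δx_S = -44.8

I − A =
  [   0.55    -0.15]
  [  -0.15     0.65]
det(I−A) = (0.55)(0.65) − (-0.15)(-0.15) = 0.3350
adj(I−A) = [[0.65, 0.15], [0.15, 0.55]]
(I − A)⁻¹ = adj(I−A) / det(I−A) ≈
  [   1.9403     0.4478]
  [   0.4478     1.6418]
Δx = (I − A)⁻¹ Δd with Δd having -100 in the Chemicals component and 0 elsewhere.
So Δx_S = L_SC · (-100), where L_SC = adj(I−A)_SC / det(I−A) = 0.15 / 0.3350.
Δx_S = 0.15 × (-100) / 0.3350 = -15.00 / 0.3350 ≈ -44.8.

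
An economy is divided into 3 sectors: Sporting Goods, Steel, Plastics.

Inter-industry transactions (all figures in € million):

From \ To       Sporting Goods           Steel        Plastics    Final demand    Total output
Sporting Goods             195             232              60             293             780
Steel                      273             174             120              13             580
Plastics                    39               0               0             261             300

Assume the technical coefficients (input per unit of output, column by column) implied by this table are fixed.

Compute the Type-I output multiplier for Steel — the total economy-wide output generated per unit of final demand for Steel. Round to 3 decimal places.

Technical coefficients a_ij = z_ij / X_j:
  a_11 = 195/780 = 0.25, a_21 = 273/780 = 0.35, a_31 = 39/780 = 0.05
  a_12 = 232/580 = 0.40, a_22 = 174/580 = 0.30, a_32 = 0/580 = 0.00
  a_13 = 60/300 = 0.20, a_23 = 120/300 = 0.40, a_33 = 0/300 = 0.00
I − A =
  [   0.75    -0.40    -0.20]
  [  -0.35     0.70    -0.40]
  [  -0.05     0.00     1.00]
Cofactors of I−A, C_ij = (−1)^(i+j)·(minor ij) (rows/columns in the sector order above):
  C_11 = (0.70)(1.00) − (-0.40)(0.00) = 0.7000
  C_12 = −[(-0.35)(1.00) − (-0.40)(-0.05)] = 0.3700
  C_13 = (-0.35)(0.00) − (0.70)(-0.05) = 0.0350
  C_21 = −[(-0.40)(1.00) − (-0.20)(0.00)] = 0.4000
  C_22 = (0.75)(1.00) − (-0.20)(-0.05) = 0.7400
  C_23 = −[(0.75)(0.00) − (-0.40)(-0.05)] = 0.0200
  C_31 = (-0.40)(-0.40) − (-0.20)(0.70) = 0.3000
  C_32 = −[(0.75)(-0.40) − (-0.20)(-0.35)] = 0.3700
  C_33 = (0.75)(0.70) − (-0.40)(-0.35) = 0.3850
det(I−A) = Σ_j (I−A)_1j·C_1j = (0.75)(0.7000) + (-0.40)(0.3700) + (-0.20)(0.0350) = 0.3700
adj(I−A) = Cᵀ =
  [ 0.7000   0.4000   0.3000]
  [ 0.3700   0.7400   0.3700]
  [ 0.0350   0.0200   0.3850]
(I − A)⁻¹ = adj(I−A) / det(I−A) ≈
  [   1.8919     1.0811     0.8108]
  [   1.0000     2.0000     1.0000]
  [   0.0946     0.0541     1.0405]
The output multiplier for sector j is the column-j sum of the Leontief inverse (I − A)⁻¹ = adj(I−A) / det(I−A).
Column 2 of adj(I−A): (0.4000, 0.7400, 0.0200); det(I−A) = 0.3700.
m_2 = (0.4000 + 0.7400 + 0.0200) / 0.3700 = 1.16 / 0.3700 ≈ 3.135.

m_2 = 3.135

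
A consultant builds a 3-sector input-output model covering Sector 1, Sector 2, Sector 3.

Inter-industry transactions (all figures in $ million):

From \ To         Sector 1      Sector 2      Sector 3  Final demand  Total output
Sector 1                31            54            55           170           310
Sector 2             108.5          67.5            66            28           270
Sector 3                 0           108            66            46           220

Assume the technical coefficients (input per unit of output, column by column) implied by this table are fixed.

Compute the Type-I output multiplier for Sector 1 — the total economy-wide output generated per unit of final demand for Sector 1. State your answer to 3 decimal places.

m_1 = 2.816

Technical coefficients a_ij = z_ij / X_j:
  a_11 = 31/310 = 0.10, a_21 = 108.5/310 = 0.35, a_31 = 0/310 = 0.00
  a_12 = 54/270 = 0.20, a_22 = 67.5/270 = 0.25, a_32 = 108/270 = 0.40
  a_13 = 55/220 = 0.25, a_23 = 66/220 = 0.30, a_33 = 66/220 = 0.30
I − A =
  [   0.90    -0.20    -0.25]
  [  -0.35     0.75    -0.30]
  [   0.00    -0.40     0.70]
Cofactors of I−A, C_ij = (−1)^(i+j)·(minor ij) (rows/columns in the sector order above):
  C_11 = (0.75)(0.70) − (-0.30)(-0.40) = 0.4050
  C_12 = −[(-0.35)(0.70) − (-0.30)(0.00)] = 0.2450
  C_13 = (-0.35)(-0.40) − (0.75)(0.00) = 0.1400
  C_21 = −[(-0.20)(0.70) − (-0.25)(-0.40)] = 0.2400
  C_22 = (0.90)(0.70) − (-0.25)(0.00) = 0.6300
  C_23 = −[(0.90)(-0.40) − (-0.20)(0.00)] = 0.3600
  C_31 = (-0.20)(-0.30) − (-0.25)(0.75) = 0.2475
  C_32 = −[(0.90)(-0.30) − (-0.25)(-0.35)] = 0.3575
  C_33 = (0.90)(0.75) − (-0.20)(-0.35) = 0.6050
det(I−A) = Σ_j (I−A)_1j·C_1j = (0.90)(0.4050) + (-0.20)(0.2450) + (-0.25)(0.1400) = 0.2805
adj(I−A) = Cᵀ =
  [ 0.4050   0.2400   0.2475]
  [ 0.2450   0.6300   0.3575]
  [ 0.1400   0.3600   0.6050]
(I − A)⁻¹ = adj(I−A) / det(I−A) ≈
  [   1.4439     0.8556     0.8824]
  [   0.8734     2.2460     1.2745]
  [   0.4991     1.2834     2.1569]
The output multiplier for sector j is the column-j sum of the Leontief inverse (I − A)⁻¹ = adj(I−A) / det(I−A).
Column 1 of adj(I−A): (0.4050, 0.2450, 0.1400); det(I−A) = 0.2805.
m_1 = (0.4050 + 0.2450 + 0.1400) / 0.2805 = 0.79 / 0.2805 ≈ 2.816.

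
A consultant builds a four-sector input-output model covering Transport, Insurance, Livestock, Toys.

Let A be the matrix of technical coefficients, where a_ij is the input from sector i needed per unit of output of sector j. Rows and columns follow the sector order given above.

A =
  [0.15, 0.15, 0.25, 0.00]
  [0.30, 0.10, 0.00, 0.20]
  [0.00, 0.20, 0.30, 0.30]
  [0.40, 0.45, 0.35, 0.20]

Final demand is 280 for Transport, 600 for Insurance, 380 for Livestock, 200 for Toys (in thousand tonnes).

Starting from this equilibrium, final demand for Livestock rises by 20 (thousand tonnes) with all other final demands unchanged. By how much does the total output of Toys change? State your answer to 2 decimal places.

I − A =
  [   0.85    -0.15    -0.25     0.00]
  [  -0.30     0.90     0.00    -0.20]
  [   0.00    -0.20     0.70    -0.30]
  [  -0.40    -0.45    -0.35     0.80]
Compute the cofactors C_ij = (−1)^(i+j)·(3×3 minor ij) of I−A; the adjugate is their transpose:
adj(I−A) = Cᵀ =
  [ 0.33250   0.14200   0.16800   0.09850]
  [ 0.19250   0.35675   0.13950   0.14150]
  [ 0.21250   0.26875   0.48750   0.25000]
  [ 0.36750   0.38925   0.37575   0.48900]
det(I−A) = Σ_j (I−A)_1j·C_1j = (0.85)(0.33250) + (-0.15)(0.19250) + (-0.25)(0.21250) + (0.00)(0.36750) = 0.200625
(I − A)⁻¹ = adj(I−A) / det(I−A) ≈
  [   1.6573     0.7078     0.8374     0.4910]
  [   0.9595     1.7782     0.6953     0.7053]
  [   1.0592     1.3396     2.4299     1.2461]
  [   1.8318     1.9402     1.8729     2.4374]
Δx = (I − A)⁻¹ Δd with Δd having +20 in the Livestock component and 0 elsewhere.
So Δx_4 = L_43 · (+20), where L_43 = adj(I−A)_43 / det(I−A) = 0.37575 / 0.200625.
Δx_4 = 0.37575 × (+20) / 0.200625 = 7.515 / 0.200625 ≈ 37.46.

Δx_4 = 37.46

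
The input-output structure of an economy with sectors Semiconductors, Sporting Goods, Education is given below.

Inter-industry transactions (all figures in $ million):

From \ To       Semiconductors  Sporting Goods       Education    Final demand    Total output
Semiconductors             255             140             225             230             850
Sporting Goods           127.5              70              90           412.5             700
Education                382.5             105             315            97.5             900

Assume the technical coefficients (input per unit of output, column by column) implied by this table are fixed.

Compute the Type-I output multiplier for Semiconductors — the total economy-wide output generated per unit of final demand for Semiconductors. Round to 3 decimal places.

Technical coefficients a_ij = z_ij / X_j:
  a_11 = 255/850 = 0.30, a_21 = 127.5/850 = 0.15, a_31 = 382.5/850 = 0.45
  a_12 = 140/700 = 0.20, a_22 = 70/700 = 0.10, a_32 = 105/700 = 0.15
  a_13 = 225/900 = 0.25, a_23 = 90/900 = 0.10, a_33 = 315/900 = 0.35
I − A =
  [   0.70    -0.20    -0.25]
  [  -0.15     0.90    -0.10]
  [  -0.45    -0.15     0.65]
Cofactors of I−A, C_ij = (−1)^(i+j)·(minor ij) (rows/columns in the sector order above):
  C_11 = (0.90)(0.65) − (-0.10)(-0.15) = 0.5700
  C_12 = −[(-0.15)(0.65) − (-0.10)(-0.45)] = 0.1425
  C_13 = (-0.15)(-0.15) − (0.90)(-0.45) = 0.4275
  C_21 = −[(-0.20)(0.65) − (-0.25)(-0.15)] = 0.1675
  C_22 = (0.70)(0.65) − (-0.25)(-0.45) = 0.3425
  C_23 = −[(0.70)(-0.15) − (-0.20)(-0.45)] = 0.1950
  C_31 = (-0.20)(-0.10) − (-0.25)(0.90) = 0.2450
  C_32 = −[(0.70)(-0.10) − (-0.25)(-0.15)] = 0.1075
  C_33 = (0.70)(0.90) − (-0.20)(-0.15) = 0.6000
det(I−A) = Σ_j (I−A)_1j·C_1j = (0.70)(0.5700) + (-0.20)(0.1425) + (-0.25)(0.4275) = 0.263625
adj(I−A) = Cᵀ =
  [ 0.5700   0.1675   0.2450]
  [ 0.1425   0.3425   0.1075]
  [ 0.4275   0.1950   0.6000]
(I − A)⁻¹ = adj(I−A) / det(I−A) ≈
  [   2.1622     0.6354     0.9294]
  [   0.5405     1.2992     0.4078]
  [   1.6216     0.7397     2.2760]
The output multiplier for sector j is the column-j sum of the Leontief inverse (I − A)⁻¹ = adj(I−A) / det(I−A).
Column 1 of adj(I−A): (0.5700, 0.1425, 0.4275); det(I−A) = 0.263625.
m_1 = (0.5700 + 0.1425 + 0.4275) / 0.263625 = 1.14 / 0.263625 ≈ 4.324.

m_1 = 4.324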